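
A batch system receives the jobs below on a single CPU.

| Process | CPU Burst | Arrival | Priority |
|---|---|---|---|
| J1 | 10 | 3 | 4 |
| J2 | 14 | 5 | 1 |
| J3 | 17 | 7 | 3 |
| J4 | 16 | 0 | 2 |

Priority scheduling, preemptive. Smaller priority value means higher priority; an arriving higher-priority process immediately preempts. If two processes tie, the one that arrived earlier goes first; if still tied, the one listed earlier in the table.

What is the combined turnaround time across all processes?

Schedule: | J4 0-5 | J2 5-19 | J4 19-30 | J3 30-47 | J1 47-57 |
Completion: J1=57  J2=19  J3=47  J4=30
Turnaround (C−A): J1=54  J2=14  J3=40  J4=30
Turnaround = completion − arrival: J1=54, J2=14, J3=40, J4=30
Total turnaround = 54 + 14 + 40 + 30 = 138

138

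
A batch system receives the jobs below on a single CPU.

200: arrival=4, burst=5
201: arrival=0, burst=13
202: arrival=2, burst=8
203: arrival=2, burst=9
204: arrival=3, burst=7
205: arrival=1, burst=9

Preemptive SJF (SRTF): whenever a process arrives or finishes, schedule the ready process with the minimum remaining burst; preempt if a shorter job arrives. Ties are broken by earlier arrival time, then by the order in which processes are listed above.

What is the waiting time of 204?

Schedule: | 201 0-1 | 205 1-4 | 200 4-9 | 205 9-15 | 204 15-22 | 202 22-30 | 203 30-39 | 201 39-51 |
Completion: 200=9  201=51  202=30  203=39  204=22  205=15
Turnaround (C−A): 200=5  201=51  202=28  203=37  204=19  205=14
Waiting(204) = turnaround − burst = 19 − 7 = 12

12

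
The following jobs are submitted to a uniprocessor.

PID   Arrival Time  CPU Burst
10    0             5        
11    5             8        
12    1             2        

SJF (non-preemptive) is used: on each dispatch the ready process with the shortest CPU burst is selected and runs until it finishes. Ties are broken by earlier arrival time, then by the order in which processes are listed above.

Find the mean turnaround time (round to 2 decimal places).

7.00

Schedule: | 10 0-5 | 12 5-7 | 11 7-15 |
Completion: 10=5  11=15  12=7
Turnaround (C−A): 10=5  11=10  12=6
Turnaround times: 10=5, 11=10, 12=6
Average turnaround = (5+10+6) / 3 = 21/3 = 7.00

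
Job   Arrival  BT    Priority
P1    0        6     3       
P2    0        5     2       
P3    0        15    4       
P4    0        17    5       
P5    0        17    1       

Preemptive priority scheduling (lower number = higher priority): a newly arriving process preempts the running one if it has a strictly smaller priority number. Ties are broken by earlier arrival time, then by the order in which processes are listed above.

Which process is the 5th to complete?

Timeline: | P5 0-17 | P2 17-22 | P1 22-28 | P3 28-43 | P4 43-60 |
Completion: P1=28  P2=22  P3=43  P4=60  P5=17
Finish order: P5 → P2 → P1 → P3 → P4

P4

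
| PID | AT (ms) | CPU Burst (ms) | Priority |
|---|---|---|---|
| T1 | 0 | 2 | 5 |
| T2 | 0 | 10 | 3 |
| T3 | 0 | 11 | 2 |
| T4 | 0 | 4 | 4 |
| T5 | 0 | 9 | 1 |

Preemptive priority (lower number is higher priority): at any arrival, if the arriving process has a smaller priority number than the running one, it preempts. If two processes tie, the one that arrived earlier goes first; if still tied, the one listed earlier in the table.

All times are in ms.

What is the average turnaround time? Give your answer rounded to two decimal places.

25.80

Gantt: | T5 0-9 | T3 9-20 | T2 20-30 | T4 30-34 | T1 34-36 |
Completion: T1=36  T2=30  T3=20  T4=34  T5=9
Turnaround times: T1=36, T2=30, T3=20, T4=34, T5=9
Average turnaround = (36+30+20+34+9) / 5 = 129/5 = 25.80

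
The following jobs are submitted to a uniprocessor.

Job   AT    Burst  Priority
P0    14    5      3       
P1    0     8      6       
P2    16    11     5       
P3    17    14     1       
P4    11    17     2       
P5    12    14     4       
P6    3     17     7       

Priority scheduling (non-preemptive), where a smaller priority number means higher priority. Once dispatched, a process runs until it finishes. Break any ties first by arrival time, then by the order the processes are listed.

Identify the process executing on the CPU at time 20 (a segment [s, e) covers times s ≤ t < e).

P6

Schedule: | P1 0-8 | P6 8-25 | P3 25-39 | P4 39-56 | P0 56-61 | P5 61-75 | P2 75-86 |
Completion: P0=61  P1=8  P2=86  P3=39  P4=56  P5=75  P6=25
Turnaround (C−A): P0=47  P1=8  P2=70  P3=22  P4=45  P5=63  P6=22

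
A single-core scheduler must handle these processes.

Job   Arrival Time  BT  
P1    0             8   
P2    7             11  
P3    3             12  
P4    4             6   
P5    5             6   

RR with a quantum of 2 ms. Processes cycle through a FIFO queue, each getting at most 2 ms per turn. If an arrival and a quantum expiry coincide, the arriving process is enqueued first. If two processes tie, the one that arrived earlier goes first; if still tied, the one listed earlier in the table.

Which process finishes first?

P1

Timeline: | P1 0-4 | P3 4-6 | P4 6-8 | P1 8-10 | P5 10-12 | P3 12-14 | P2 14-16 | P4 16-18 | P1 18-20 | P5 20-22 | P3 22-24 | P2 24-26 | P4 26-28 | P5 28-30 | P3 30-32 | P2 32-34 | P3 34-36 | P2 36-38 | P3 38-40 | P2 40-43 |
Completion: P1=20  P2=43  P3=40  P4=28  P5=30
Finish order: P1 → P4 → P5 → P3 → P2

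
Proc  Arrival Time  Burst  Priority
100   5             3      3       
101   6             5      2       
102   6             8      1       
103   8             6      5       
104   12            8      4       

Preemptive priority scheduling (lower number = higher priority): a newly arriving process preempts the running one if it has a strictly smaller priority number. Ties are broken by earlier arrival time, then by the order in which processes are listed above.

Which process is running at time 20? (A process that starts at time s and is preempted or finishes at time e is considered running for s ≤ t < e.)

Gantt: | idle 0-5 | 100 5-6 | 102 6-14 | 101 14-19 | 100 19-21 | 104 21-29 | 103 29-35 |
Completion: 100=21  101=19  102=14  103=35  104=29
Turnaround (C−A): 100=16  101=13  102=8  103=27  104=17

100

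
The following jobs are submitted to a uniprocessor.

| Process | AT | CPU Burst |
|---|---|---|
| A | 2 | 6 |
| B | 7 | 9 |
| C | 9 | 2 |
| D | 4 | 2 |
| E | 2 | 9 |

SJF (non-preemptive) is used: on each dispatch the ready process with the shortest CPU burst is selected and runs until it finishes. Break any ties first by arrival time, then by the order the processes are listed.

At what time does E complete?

Schedule: | idle 0-2 | A 2-8 | D 8-10 | C 10-12 | E 12-21 | B 21-30 |
Completion: A=8  B=30  C=12  D=10  E=21
Turnaround (C−A): A=6  B=23  C=3  D=6  E=19

21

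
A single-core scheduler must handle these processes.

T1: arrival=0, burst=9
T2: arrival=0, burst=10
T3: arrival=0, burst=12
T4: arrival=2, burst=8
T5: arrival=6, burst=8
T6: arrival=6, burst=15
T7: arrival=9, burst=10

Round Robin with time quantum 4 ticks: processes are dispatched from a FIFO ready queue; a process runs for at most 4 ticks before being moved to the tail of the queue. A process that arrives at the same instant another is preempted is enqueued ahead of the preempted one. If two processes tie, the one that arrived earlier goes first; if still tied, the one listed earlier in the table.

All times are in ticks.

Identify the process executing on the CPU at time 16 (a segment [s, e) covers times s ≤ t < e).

T1

Schedule: | T1 0-4 | T2 4-8 | T3 8-12 | T4 12-16 | T1 16-20 | T5 20-24 | T6 24-28 | T2 28-32 | T7 32-36 | T3 36-40 | T4 40-44 | T1 44-45 | T5 45-49 | T6 49-53 | T2 53-55 | T7 55-59 | T3 59-63 | T6 63-67 | T7 67-69 | T6 69-72 |
Completion: T1=45  T2=55  T3=63  T4=44  T5=49  T6=72  T7=69
Turnaround (C−A): T1=45  T2=55  T3=63  T4=42  T5=43  T6=66  T7=60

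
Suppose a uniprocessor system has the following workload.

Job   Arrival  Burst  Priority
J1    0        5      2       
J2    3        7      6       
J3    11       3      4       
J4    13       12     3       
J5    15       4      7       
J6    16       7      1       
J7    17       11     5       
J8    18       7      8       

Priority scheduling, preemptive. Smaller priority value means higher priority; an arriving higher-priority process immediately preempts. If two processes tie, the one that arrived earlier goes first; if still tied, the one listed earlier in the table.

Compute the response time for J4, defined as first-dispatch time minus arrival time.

Schedule: | J1 0-5 | J2 5-11 | J3 11-13 | J4 13-16 | J6 16-23 | J4 23-32 | J3 32-33 | J7 33-44 | J2 44-45 | J5 45-49 | J8 49-56 |
Completion: J1=5  J2=45  J3=33  J4=32  J5=49  J6=23  J7=44  J8=56
Turnaround (C−A): J1=5  J2=42  J3=22  J4=19  J5=34  J6=7  J7=27  J8=38
Response(J4) = first start − arrival = 13 − 13 = 0

0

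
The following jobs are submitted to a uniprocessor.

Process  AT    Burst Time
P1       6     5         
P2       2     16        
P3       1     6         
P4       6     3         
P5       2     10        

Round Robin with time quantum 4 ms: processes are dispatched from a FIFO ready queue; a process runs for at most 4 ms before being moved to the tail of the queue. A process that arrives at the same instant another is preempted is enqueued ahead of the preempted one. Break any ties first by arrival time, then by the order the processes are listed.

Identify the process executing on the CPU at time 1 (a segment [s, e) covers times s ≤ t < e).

P3

Schedule: | idle 0-1 | P3 1-5 | P2 5-9 | P5 9-13 | P3 13-15 | P1 15-19 | P4 19-22 | P2 22-26 | P5 26-30 | P1 30-31 | P2 31-35 | P5 35-37 | P2 37-41 |
Completion: P1=31  P2=41  P3=15  P4=22  P5=37
Turnaround (C−A): P1=25  P2=39  P3=14  P4=16  P5=35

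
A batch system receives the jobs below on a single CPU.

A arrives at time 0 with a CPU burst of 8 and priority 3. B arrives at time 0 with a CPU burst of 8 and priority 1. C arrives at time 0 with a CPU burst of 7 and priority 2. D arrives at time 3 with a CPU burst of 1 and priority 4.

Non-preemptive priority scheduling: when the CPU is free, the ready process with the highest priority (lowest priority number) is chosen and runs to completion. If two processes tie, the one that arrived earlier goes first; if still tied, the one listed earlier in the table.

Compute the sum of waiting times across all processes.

Schedule: | B 0-8 | C 8-15 | A 15-23 | D 23-24 |
Completion: A=23  B=8  C=15  D=24
Turnaround (C−A): A=23  B=8  C=15  D=21
Waiting = turnaround − burst: A=15, B=0, C=8, D=20
Total waiting = 15 + 0 + 8 + 20 = 43

43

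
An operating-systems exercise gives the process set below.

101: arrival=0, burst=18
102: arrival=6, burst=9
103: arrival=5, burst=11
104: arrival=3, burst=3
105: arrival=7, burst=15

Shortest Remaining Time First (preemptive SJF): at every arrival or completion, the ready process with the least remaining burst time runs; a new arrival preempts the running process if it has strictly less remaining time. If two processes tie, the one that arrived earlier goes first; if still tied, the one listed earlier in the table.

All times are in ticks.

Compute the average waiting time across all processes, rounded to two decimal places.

13.40

Timeline: | 101 0-3 | 104 3-6 | 102 6-15 | 103 15-26 | 101 26-41 | 105 41-56 |
Completion: 101=41  102=15  103=26  104=6  105=56
Waiting times: 101=23, 102=0, 103=10, 104=0, 105=34
Average waiting = (23+0+10+0+34) / 5 = 67/5 = 13.40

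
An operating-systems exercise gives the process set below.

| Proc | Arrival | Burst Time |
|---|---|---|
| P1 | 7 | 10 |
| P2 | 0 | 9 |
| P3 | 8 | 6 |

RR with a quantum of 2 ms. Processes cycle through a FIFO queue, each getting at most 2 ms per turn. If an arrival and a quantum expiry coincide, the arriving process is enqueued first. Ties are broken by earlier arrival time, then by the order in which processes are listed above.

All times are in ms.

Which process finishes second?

P3

Schedule: | P2 0-8 | P1 8-10 | P3 10-12 | P2 12-13 | P1 13-15 | P3 15-17 | P1 17-19 | P3 19-21 | P1 21-25 |
Completion: P1=25  P2=13  P3=21
Turnaround (C−A): P1=18  P2=13  P3=13
Finish order: P2 → P3 → P1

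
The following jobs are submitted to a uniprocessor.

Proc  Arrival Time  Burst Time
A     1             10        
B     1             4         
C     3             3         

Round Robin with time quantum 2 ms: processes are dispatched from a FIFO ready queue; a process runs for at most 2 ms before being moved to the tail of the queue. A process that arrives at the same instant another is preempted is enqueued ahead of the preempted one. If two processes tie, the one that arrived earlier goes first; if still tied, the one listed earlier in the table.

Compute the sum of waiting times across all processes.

Gantt: | idle 0-1 | A 1-3 | B 3-5 | C 5-7 | A 7-9 | B 9-11 | C 11-12 | A 12-18 |
Completion: A=18  B=11  C=12
Turnaround (C−A): A=17  B=10  C=9
Waiting = turnaround − burst: A=7, B=6, C=6
Total waiting = 7 + 6 + 6 = 19

19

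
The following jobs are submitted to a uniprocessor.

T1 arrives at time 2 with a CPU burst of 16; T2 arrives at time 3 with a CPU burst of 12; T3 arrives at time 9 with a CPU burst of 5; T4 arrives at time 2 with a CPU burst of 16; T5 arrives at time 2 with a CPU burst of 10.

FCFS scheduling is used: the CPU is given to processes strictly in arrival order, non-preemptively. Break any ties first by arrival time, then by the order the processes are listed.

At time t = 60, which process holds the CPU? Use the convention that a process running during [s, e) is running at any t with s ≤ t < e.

Gantt: | idle 0-2 | T1 2-18 | T4 18-34 | T5 34-44 | T2 44-56 | T3 56-61 |
Completion: T1=18  T2=56  T3=61  T4=34  T5=44
Turnaround (C−A): T1=16  T2=53  T3=52  T4=32  T5=42

T3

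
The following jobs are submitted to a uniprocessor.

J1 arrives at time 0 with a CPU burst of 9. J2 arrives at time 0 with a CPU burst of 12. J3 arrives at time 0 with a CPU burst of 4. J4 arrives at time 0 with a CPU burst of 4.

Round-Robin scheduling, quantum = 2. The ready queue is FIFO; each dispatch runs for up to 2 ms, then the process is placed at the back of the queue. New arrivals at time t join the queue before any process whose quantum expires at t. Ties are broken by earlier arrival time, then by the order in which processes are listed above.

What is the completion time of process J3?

Timeline: | J1 0-2 | J2 2-4 | J3 4-6 | J4 6-8 | J1 8-10 | J2 10-12 | J3 12-14 | J4 14-16 | J1 16-18 | J2 18-20 | J1 20-22 | J2 22-24 | J1 24-25 | J2 25-29 |
Completion: J1=25  J2=29  J3=14  J4=16
Turnaround (C−A): J1=25  J2=29  J3=14  J4=16

14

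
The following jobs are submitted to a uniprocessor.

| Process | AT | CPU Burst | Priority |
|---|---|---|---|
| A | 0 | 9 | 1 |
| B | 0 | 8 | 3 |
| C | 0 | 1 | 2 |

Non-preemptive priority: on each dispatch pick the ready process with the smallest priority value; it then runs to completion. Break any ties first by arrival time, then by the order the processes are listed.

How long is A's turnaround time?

Gantt: | A 0-9 | C 9-10 | B 10-18 |
Completion: A=9  B=18  C=10
Turnaround (C−A): A=9  B=18  C=10
Turnaround(A) = completion − arrival = 9 − 0 = 9

9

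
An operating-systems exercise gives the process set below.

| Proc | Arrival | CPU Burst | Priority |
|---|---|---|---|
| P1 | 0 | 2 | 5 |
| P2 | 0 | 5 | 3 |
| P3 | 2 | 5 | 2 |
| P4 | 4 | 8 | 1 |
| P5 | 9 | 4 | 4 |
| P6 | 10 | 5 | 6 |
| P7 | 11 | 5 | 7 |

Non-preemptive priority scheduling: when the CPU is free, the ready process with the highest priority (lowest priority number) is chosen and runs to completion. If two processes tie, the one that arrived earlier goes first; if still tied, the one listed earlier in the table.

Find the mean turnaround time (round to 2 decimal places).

Schedule: | P2 0-5 | P4 5-13 | P3 13-18 | P5 18-22 | P1 22-24 | P6 24-29 | P7 29-34 |
Completion: P1=24  P2=5  P3=18  P4=13  P5=22  P6=29  P7=34
Turnaround (C−A): P1=24  P2=5  P3=16  P4=9  P5=13  P6=19  P7=23
Turnaround times: P1=24, P2=5, P3=16, P4=9, P5=13, P6=19, P7=23
Average turnaround = (24+5+16+9+13+19+23) / 7 = 109/7 = 15.57

15.57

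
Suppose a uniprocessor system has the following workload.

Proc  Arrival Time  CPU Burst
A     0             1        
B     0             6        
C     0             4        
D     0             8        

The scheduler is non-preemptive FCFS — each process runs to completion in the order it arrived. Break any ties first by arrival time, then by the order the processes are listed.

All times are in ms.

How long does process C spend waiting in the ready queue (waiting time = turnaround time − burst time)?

7

Timeline: | A 0-1 | B 1-7 | C 7-11 | D 11-19 |
Completion: A=1  B=7  C=11  D=19
Waiting(C) = turnaround − burst = 11 − 4 = 7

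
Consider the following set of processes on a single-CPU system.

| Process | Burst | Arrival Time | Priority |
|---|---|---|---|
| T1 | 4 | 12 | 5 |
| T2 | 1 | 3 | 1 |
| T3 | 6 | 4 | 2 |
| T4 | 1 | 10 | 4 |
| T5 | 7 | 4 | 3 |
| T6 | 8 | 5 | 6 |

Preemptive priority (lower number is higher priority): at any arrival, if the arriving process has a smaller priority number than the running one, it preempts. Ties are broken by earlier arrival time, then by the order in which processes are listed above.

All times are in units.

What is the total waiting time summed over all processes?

36

Schedule: | idle 0-3 | T2 3-4 | T3 4-10 | T5 10-17 | T4 17-18 | T1 18-22 | T6 22-30 |
Completion: T1=22  T2=4  T3=10  T4=18  T5=17  T6=30
Waiting = turnaround − burst: T1=6, T2=0, T3=0, T4=7, T5=6, T6=17
Total waiting = 6 + 0 + 0 + 7 + 6 + 17 = 36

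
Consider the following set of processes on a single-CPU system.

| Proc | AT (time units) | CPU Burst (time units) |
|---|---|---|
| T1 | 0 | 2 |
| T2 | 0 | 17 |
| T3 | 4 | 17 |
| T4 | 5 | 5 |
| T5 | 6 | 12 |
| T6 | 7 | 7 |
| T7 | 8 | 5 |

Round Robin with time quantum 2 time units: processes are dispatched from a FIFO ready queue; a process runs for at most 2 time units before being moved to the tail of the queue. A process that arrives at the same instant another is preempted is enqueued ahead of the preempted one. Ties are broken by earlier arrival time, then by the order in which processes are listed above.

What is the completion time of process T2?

Timeline: | T1 0-2 | T2 2-4 | T3 4-6 | T2 6-8 | T4 8-10 | T5 10-12 | T3 12-14 | T6 14-16 | T7 16-18 | T2 18-20 | T4 20-22 | T5 22-24 | T3 24-26 | T6 26-28 | T7 28-30 | T2 30-32 | T4 32-33 | T5 33-35 | T3 35-37 | T6 37-39 | T7 39-40 | T2 40-42 | T5 42-44 | T3 44-46 | T6 46-47 | T2 47-49 | T5 49-51 | T3 51-53 | T2 53-55 | T5 55-57 | T3 57-59 | T2 59-61 | T3 61-63 | T2 63-64 | T3 64-65 |
Completion: T1=2  T2=64  T3=65  T4=33  T5=57  T6=47  T7=40
Turnaround (C−A): T1=2  T2=64  T3=61  T4=28  T5=51  T6=40  T7=32

64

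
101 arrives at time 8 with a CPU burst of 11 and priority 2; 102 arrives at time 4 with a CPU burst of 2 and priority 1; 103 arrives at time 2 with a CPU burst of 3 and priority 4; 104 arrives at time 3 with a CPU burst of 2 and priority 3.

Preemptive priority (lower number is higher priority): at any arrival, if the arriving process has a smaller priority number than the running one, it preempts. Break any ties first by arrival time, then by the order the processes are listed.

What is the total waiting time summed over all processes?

Schedule: | idle 0-2 | 103 2-3 | 104 3-4 | 102 4-6 | 104 6-7 | 103 7-8 | 101 8-19 | 103 19-20 |
Completion: 101=19  102=6  103=20  104=7
Turnaround (C−A): 101=11  102=2  103=18  104=4
Waiting = turnaround − burst: 101=0, 102=0, 103=15, 104=2
Total waiting = 0 + 0 + 15 + 2 = 17

17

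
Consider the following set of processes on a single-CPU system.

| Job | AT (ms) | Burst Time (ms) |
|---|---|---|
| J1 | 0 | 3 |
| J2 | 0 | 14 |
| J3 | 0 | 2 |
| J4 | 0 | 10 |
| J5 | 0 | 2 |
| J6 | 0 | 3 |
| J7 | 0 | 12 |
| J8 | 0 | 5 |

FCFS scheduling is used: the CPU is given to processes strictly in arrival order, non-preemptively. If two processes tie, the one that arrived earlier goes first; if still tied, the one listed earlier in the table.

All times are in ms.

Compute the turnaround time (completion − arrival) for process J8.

51

Timeline: | J1 0-3 | J2 3-17 | J3 17-19 | J4 19-29 | J5 29-31 | J6 31-34 | J7 34-46 | J8 46-51 |
Completion: J1=3  J2=17  J3=19  J4=29  J5=31  J6=34  J7=46  J8=51
Turnaround(J8) = completion − arrival = 51 − 0 = 51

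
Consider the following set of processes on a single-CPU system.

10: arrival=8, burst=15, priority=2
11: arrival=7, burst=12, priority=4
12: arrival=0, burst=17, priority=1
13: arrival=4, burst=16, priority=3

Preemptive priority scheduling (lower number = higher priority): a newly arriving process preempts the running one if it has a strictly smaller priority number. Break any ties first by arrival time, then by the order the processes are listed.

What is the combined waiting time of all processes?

78

Gantt: | 12 0-17 | 10 17-32 | 13 32-48 | 11 48-60 |
Completion: 10=32  11=60  12=17  13=48
Waiting = turnaround − burst: 10=9, 11=41, 12=0, 13=28
Total waiting = 9 + 41 + 0 + 28 = 78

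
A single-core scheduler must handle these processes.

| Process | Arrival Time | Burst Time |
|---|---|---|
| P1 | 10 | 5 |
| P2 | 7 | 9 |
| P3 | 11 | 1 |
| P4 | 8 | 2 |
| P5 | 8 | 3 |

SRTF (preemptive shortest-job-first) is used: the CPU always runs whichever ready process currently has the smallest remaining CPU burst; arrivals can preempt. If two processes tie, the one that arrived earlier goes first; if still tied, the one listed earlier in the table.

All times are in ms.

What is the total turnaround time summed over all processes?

38

Timeline: | idle 0-7 | P2 7-8 | P4 8-10 | P5 10-11 | P3 11-12 | P5 12-14 | P1 14-19 | P2 19-27 |
Completion: P1=19  P2=27  P3=12  P4=10  P5=14
Turnaround (C−A): P1=9  P2=20  P3=1  P4=2  P5=6
Turnaround = completion − arrival: P1=9, P2=20, P3=1, P4=2, P5=6
Total turnaround = 9 + 20 + 1 + 2 + 6 = 38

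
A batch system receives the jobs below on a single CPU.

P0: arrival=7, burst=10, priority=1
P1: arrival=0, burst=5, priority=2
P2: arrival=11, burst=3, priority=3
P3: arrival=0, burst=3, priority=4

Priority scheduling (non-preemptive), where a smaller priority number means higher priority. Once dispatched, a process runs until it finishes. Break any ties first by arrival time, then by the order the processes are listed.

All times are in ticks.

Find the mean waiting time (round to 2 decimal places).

Schedule: | P1 0-5 | P3 5-8 | P0 8-18 | P2 18-21 |
Completion: P0=18  P1=5  P2=21  P3=8
Waiting times: P0=1, P1=0, P2=7, P3=5
Average waiting = (1+0+7+5) / 4 = 13/4 = 3.25

3.25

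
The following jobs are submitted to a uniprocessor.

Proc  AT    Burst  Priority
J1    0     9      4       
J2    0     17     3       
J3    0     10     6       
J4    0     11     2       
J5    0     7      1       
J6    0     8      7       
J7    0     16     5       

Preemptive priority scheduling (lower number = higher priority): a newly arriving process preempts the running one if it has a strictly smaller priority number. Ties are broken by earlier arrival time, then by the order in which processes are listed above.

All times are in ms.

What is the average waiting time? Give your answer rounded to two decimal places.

33.43

Timeline: | J5 0-7 | J4 7-18 | J2 18-35 | J1 35-44 | J7 44-60 | J3 60-70 | J6 70-78 |
Completion: J1=44  J2=35  J3=70  J4=18  J5=7  J6=78  J7=60
Turnaround (C−A): J1=44  J2=35  J3=70  J4=18  J5=7  J6=78  J7=60
Waiting times: J1=35, J2=18, J3=60, J4=7, J5=0, J6=70, J7=44
Average waiting = (35+18+60+7+0+70+44) / 7 = 234/7 = 33.43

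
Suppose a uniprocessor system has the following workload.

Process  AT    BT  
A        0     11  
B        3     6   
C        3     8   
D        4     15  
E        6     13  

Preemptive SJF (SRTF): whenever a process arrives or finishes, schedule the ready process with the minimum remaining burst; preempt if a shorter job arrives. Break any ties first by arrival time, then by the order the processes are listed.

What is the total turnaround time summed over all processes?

Schedule: | A 0-3 | B 3-9 | A 9-17 | C 17-25 | E 25-38 | D 38-53 |
Completion: A=17  B=9  C=25  D=53  E=38
Turnaround (C−A): A=17  B=6  C=22  D=49  E=32
Turnaround = completion − arrival: A=17, B=6, C=22, D=49, E=32
Total turnaround = 17 + 6 + 22 + 49 + 32 = 126

126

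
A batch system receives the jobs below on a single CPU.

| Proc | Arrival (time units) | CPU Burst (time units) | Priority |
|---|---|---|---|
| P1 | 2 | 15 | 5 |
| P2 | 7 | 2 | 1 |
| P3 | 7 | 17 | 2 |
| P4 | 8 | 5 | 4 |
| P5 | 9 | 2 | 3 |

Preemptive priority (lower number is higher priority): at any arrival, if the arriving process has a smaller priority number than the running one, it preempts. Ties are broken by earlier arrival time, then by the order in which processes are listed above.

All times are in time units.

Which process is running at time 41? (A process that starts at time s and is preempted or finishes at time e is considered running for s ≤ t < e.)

P1

Timeline: | idle 0-2 | P1 2-7 | P2 7-9 | P3 9-26 | P5 26-28 | P4 28-33 | P1 33-43 |
Completion: P1=43  P2=9  P3=26  P4=33  P5=28
Turnaround (C−A): P1=41  P2=2  P3=19  P4=25  P5=19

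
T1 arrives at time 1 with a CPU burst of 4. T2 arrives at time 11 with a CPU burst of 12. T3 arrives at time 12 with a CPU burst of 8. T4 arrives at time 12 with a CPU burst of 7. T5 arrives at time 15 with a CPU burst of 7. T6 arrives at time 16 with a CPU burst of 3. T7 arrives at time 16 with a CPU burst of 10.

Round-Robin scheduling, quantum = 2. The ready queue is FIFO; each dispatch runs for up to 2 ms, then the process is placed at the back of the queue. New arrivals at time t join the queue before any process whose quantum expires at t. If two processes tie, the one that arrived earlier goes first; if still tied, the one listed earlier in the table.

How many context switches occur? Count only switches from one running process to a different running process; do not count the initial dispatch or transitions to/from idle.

24

Schedule: | idle 0-1 | T1 1-5 | idle 5-11 | T2 11-13 | T3 13-15 | T4 15-17 | T2 17-19 | T5 19-21 | T3 21-23 | T6 23-25 | T7 25-27 | T4 27-29 | T2 29-31 | T5 31-33 | T3 33-35 | T6 35-36 | T7 36-38 | T4 38-40 | T2 40-42 | T5 42-44 | T3 44-46 | T7 46-48 | T4 48-49 | T2 49-51 | T5 51-52 | T7 52-54 | T2 54-56 | T7 56-58 |
Completion: T1=5  T2=56  T3=46  T4=49  T5=52  T6=36  T7=58
Turnaround (C−A): T1=4  T2=45  T3=34  T4=37  T5=37  T6=20  T7=42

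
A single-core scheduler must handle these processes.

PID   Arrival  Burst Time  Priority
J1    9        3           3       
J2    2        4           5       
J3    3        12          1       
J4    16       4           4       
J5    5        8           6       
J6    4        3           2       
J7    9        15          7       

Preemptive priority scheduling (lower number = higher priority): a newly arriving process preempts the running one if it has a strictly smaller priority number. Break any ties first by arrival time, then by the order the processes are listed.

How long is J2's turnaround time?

Schedule: | idle 0-2 | J2 2-3 | J3 3-15 | J6 15-18 | J1 18-21 | J4 21-25 | J2 25-28 | J5 28-36 | J7 36-51 |
Completion: J1=21  J2=28  J3=15  J4=25  J5=36  J6=18  J7=51
Turnaround(J2) = completion − arrival = 28 − 2 = 26

26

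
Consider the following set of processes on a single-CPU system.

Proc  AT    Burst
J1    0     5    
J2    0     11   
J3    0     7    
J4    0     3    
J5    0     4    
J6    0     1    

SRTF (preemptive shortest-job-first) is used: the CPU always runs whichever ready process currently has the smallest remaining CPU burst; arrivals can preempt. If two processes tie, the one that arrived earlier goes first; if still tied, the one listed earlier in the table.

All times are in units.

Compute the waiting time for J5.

4

Schedule: | J6 0-1 | J4 1-4 | J5 4-8 | J1 8-13 | J3 13-20 | J2 20-31 |
Completion: J1=13  J2=31  J3=20  J4=4  J5=8  J6=1
Waiting(J5) = turnaround − burst = 8 − 4 = 4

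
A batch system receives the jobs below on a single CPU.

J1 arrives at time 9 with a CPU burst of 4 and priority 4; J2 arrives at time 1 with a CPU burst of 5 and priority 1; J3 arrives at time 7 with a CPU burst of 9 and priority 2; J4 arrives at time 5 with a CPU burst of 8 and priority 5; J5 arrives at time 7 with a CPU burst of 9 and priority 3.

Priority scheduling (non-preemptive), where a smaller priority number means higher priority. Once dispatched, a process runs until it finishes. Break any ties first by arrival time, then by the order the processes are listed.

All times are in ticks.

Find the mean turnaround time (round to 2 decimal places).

Schedule: | idle 0-1 | J2 1-6 | J4 6-14 | J3 14-23 | J5 23-32 | J1 32-36 |
Completion: J1=36  J2=6  J3=23  J4=14  J5=32
Turnaround (C−A): J1=27  J2=5  J3=16  J4=9  J5=25
Turnaround times: J1=27, J2=5, J3=16, J4=9, J5=25
Average turnaround = (27+5+16+9+25) / 5 = 82/5 = 16.40

16.40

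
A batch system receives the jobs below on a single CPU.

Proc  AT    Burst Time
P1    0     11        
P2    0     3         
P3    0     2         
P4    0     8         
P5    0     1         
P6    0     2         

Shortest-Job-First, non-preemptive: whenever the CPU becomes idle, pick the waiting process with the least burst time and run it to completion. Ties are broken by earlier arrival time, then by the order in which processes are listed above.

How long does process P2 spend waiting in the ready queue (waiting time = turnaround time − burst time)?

Schedule: | P5 0-1 | P3 1-3 | P6 3-5 | P2 5-8 | P4 8-16 | P1 16-27 |
Completion: P1=27  P2=8  P3=3  P4=16  P5=1  P6=5
Waiting(P2) = turnaround − burst = 8 − 3 = 5

5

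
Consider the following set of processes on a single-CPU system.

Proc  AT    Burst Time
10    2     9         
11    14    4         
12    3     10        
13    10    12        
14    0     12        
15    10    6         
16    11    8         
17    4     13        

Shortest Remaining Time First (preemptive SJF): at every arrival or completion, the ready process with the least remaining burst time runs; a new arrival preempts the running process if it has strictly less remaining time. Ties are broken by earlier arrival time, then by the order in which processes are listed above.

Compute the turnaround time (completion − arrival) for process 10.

Schedule: | 14 0-2 | 10 2-11 | 15 11-17 | 11 17-21 | 16 21-29 | 14 29-39 | 12 39-49 | 13 49-61 | 17 61-74 |
Completion: 10=11  11=21  12=49  13=61  14=39  15=17  16=29  17=74
Turnaround (C−A): 10=9  11=7  12=46  13=51  14=39  15=7  16=18  17=70
Turnaround(10) = completion − arrival = 11 − 2 = 9

9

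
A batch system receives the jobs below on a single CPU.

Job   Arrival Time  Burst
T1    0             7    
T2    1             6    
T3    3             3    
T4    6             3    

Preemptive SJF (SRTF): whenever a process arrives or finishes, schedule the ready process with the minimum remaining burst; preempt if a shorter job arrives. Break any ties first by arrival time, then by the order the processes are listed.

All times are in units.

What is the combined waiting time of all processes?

Timeline: | T1 0-3 | T3 3-6 | T4 6-9 | T1 9-13 | T2 13-19 |
Completion: T1=13  T2=19  T3=6  T4=9
Turnaround (C−A): T1=13  T2=18  T3=3  T4=3
Waiting = turnaround − burst: T1=6, T2=12, T3=0, T4=0
Total waiting = 6 + 12 + 0 + 0 = 18

18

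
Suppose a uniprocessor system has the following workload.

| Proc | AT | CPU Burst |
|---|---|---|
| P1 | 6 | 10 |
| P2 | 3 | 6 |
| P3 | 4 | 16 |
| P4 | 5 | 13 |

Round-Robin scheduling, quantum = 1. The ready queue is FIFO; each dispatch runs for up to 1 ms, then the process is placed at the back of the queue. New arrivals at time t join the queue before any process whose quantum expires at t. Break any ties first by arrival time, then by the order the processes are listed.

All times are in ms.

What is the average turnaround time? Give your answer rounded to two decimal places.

Schedule: | idle 0-3 | P2 3-4 | P3 4-5 | P2 5-6 | P4 6-7 | P3 7-8 | P1 8-9 | P2 9-10 | P4 10-11 | P3 11-12 | P1 12-13 | P2 13-14 | P4 14-15 | P3 15-16 | P1 16-17 | P2 17-18 | P4 18-19 | P3 19-20 | P1 20-21 | P2 21-22 | P4 22-23 | P3 23-24 | P1 24-25 | P4 25-26 | P3 26-27 | P1 27-28 | P4 28-29 | P3 29-30 | P1 30-31 | P4 31-32 | P3 32-33 | P1 33-34 | P4 34-35 | P3 35-36 | P1 36-37 | P4 37-38 | P3 38-39 | P1 39-40 | P4 40-41 | P3 41-42 | P4 42-43 | P3 43-44 | P4 44-45 | P3 45-48 |
Completion: P1=40  P2=22  P3=48  P4=45
Turnaround times: P1=34, P2=19, P3=44, P4=40
Average turnaround = (34+19+44+40) / 4 = 137/4 = 34.25

34.25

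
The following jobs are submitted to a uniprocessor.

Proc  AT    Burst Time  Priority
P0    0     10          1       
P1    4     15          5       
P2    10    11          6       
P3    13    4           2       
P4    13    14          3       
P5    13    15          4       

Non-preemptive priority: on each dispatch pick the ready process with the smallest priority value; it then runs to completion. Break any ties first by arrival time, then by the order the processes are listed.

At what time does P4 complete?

Schedule: | P0 0-10 | P1 10-25 | P3 25-29 | P4 29-43 | P5 43-58 | P2 58-69 |
Completion: P0=10  P1=25  P2=69  P3=29  P4=43  P5=58
Turnaround (C−A): P0=10  P1=21  P2=59  P3=16  P4=30  P5=45

43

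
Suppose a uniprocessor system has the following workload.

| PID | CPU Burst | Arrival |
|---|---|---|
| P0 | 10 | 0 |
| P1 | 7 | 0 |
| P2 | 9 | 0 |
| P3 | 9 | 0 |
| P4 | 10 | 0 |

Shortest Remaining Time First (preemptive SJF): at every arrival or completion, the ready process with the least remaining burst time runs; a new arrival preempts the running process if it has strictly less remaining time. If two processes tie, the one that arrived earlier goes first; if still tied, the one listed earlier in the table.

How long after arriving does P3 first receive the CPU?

Schedule: | P1 0-7 | P2 7-16 | P3 16-25 | P0 25-35 | P4 35-45 |
Completion: P0=35  P1=7  P2=16  P3=25  P4=45
Turnaround (C−A): P0=35  P1=7  P2=16  P3=25  P4=45
Response(P3) = first start − arrival = 16 − 0 = 16

16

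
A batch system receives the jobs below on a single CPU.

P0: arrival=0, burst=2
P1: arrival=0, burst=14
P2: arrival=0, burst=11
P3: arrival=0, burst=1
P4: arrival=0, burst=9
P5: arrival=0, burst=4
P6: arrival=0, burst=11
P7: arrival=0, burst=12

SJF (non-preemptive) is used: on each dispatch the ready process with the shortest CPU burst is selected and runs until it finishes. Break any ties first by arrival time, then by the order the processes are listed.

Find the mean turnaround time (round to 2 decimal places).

25.75

Gantt: | P3 0-1 | P0 1-3 | P5 3-7 | P4 7-16 | P2 16-27 | P6 27-38 | P7 38-50 | P1 50-64 |
Completion: P0=3  P1=64  P2=27  P3=1  P4=16  P5=7  P6=38  P7=50
Turnaround (C−A): P0=3  P1=64  P2=27  P3=1  P4=16  P5=7  P6=38  P7=50
Turnaround times: P0=3, P1=64, P2=27, P3=1, P4=16, P5=7, P6=38, P7=50
Average turnaround = (3+64+27+1+16+7+38+50) / 8 = 206/8 = 25.75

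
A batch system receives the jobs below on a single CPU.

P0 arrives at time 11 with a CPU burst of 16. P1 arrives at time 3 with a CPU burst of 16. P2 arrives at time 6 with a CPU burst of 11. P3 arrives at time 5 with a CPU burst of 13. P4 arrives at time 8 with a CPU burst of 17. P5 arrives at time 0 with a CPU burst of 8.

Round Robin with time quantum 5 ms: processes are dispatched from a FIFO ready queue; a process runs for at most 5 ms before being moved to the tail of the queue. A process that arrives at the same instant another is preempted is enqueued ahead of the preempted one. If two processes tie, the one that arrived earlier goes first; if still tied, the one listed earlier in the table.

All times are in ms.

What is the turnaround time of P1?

Schedule: | P5 0-5 | P1 5-10 | P3 10-15 | P5 15-18 | P2 18-23 | P4 23-28 | P1 28-33 | P0 33-38 | P3 38-43 | P2 43-48 | P4 48-53 | P1 53-58 | P0 58-63 | P3 63-66 | P2 66-67 | P4 67-72 | P1 72-73 | P0 73-78 | P4 78-80 | P0 80-81 |
Completion: P0=81  P1=73  P2=67  P3=66  P4=80  P5=18
Turnaround(P1) = completion − arrival = 73 − 3 = 70

70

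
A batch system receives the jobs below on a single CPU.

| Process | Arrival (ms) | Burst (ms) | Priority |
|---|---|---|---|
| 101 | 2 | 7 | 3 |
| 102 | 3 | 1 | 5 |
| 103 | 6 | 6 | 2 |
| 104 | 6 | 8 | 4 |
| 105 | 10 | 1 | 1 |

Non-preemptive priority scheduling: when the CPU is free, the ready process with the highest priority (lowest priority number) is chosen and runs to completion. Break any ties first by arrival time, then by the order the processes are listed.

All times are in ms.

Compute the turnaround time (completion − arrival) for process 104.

18

Schedule: | idle 0-2 | 101 2-9 | 103 9-15 | 105 15-16 | 104 16-24 | 102 24-25 |
Completion: 101=9  102=25  103=15  104=24  105=16
Turnaround (C−A): 101=7  102=22  103=9  104=18  105=6
Turnaround(104) = completion − arrival = 24 − 6 = 18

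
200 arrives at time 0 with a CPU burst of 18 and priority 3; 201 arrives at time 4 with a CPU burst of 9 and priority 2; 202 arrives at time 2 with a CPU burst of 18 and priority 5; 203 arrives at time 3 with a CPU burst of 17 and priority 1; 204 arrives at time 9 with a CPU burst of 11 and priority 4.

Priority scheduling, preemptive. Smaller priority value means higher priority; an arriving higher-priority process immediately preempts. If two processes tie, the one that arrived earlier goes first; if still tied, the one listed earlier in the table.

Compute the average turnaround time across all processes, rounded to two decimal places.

Gantt: | 200 0-3 | 203 3-20 | 201 20-29 | 200 29-44 | 204 44-55 | 202 55-73 |
Completion: 200=44  201=29  202=73  203=20  204=55
Turnaround (C−A): 200=44  201=25  202=71  203=17  204=46
Turnaround times: 200=44, 201=25, 202=71, 203=17, 204=46
Average turnaround = (44+25+71+17+46) / 5 = 203/5 = 40.60

40.60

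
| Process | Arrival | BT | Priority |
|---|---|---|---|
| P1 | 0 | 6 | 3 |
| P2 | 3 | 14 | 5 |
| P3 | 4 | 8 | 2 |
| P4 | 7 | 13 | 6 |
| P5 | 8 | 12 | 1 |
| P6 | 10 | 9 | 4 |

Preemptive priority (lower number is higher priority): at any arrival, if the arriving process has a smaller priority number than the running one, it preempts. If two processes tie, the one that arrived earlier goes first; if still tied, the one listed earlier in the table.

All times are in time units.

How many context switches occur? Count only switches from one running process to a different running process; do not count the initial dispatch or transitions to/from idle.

Schedule: | P1 0-4 | P3 4-8 | P5 8-20 | P3 20-24 | P1 24-26 | P6 26-35 | P2 35-49 | P4 49-62 |
Completion: P1=26  P2=49  P3=24  P4=62  P5=20  P6=35
Turnaround (C−A): P1=26  P2=46  P3=20  P4=55  P5=12  P6=25

7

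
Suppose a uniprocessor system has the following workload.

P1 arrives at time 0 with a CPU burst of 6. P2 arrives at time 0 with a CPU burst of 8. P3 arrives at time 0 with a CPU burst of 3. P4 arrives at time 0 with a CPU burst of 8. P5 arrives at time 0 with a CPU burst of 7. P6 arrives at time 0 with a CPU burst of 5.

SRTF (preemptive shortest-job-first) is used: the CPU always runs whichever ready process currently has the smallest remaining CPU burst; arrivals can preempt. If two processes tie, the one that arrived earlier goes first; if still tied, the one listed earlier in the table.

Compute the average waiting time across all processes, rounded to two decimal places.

12.50

Gantt: | P3 0-3 | P6 3-8 | P1 8-14 | P5 14-21 | P2 21-29 | P4 29-37 |
Completion: P1=14  P2=29  P3=3  P4=37  P5=21  P6=8
Waiting times: P1=8, P2=21, P3=0, P4=29, P5=14, P6=3
Average waiting = (8+21+0+29+14+3) / 6 = 75/6 = 12.50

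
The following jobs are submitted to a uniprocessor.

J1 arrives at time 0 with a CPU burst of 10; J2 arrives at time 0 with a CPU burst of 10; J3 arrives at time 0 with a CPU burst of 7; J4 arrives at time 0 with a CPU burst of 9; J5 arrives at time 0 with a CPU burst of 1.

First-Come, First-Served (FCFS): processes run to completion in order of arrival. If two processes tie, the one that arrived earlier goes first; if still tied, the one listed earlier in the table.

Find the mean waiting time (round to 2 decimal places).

Schedule: | J1 0-10 | J2 10-20 | J3 20-27 | J4 27-36 | J5 36-37 |
Completion: J1=10  J2=20  J3=27  J4=36  J5=37
Waiting times: J1=0, J2=10, J3=20, J4=27, J5=36
Average waiting = (0+10+20+27+36) / 5 = 93/5 = 18.60

18.60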